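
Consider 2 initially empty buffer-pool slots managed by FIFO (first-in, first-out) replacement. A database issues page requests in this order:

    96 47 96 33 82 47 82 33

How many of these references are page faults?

96 → fault, frames [96]
47 → fault, frames [96, 47]
96 → hit
33 → fault, evict 96, frames [47, 33]
82 → fault, evict 47, frames [33, 82]
47 → fault, evict 33, frames [82, 47]
82 → hit
33 → fault, evict 82, frames [47, 33]
Page faults: 6.

6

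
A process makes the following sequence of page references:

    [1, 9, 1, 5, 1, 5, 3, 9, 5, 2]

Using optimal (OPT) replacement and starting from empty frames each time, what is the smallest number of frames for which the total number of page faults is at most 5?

3

f=1: 10 faults
f=2: 6 faults
f=3: 5 faults
f=4: 5 faults
f=5: 5 faults
Smallest f with faults ≤ 5 is 3.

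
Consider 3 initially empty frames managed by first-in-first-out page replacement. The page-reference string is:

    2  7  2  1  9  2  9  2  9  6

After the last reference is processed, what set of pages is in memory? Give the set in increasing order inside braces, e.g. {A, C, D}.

{2, 6, 9}

2 -> miss, frames [2]
7 -> miss, frames [2, 7]
2 -> hit
1 -> miss, frames [2, 7, 1]
9 -> miss, evict 2, frames [7, 1, 9]
2 -> miss, evict 7, frames [1, 9, 2]
9 -> hit
2 -> hit
9 -> hit
6 -> miss, evict 1, frames [9, 2, 6]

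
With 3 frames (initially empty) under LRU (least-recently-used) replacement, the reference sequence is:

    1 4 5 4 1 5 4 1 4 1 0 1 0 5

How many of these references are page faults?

1 -> miss, frames [1]
4 -> miss, frames [1, 4]
5 -> miss, frames [1, 4, 5]
4 -> hit
1 -> hit
5 -> hit
4 -> hit
1 -> hit
4 -> hit
1 -> hit
0 -> miss, evict 5, frames [4, 1, 0]
1 -> hit
0 -> hit
5 -> miss, evict 4, frames [1, 0, 5]
Page faults: 5.

5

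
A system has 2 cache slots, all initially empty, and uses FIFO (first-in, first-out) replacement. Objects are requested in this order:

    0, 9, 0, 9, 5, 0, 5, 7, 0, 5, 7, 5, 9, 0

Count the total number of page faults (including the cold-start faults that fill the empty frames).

8

0: miss, frames [0]
9: miss, frames [0, 9]
0: hit
9: hit
5: miss, evict 0, frames [9, 5]
0: miss, evict 9, frames [5, 0]
5: hit
7: miss, evict 5, frames [0, 7]
0: hit
5: miss, evict 0, frames [7, 5]
7: hit
5: hit
9: miss, evict 7, frames [5, 9]
0: miss, evict 5, frames [9, 0]
Page faults: 8.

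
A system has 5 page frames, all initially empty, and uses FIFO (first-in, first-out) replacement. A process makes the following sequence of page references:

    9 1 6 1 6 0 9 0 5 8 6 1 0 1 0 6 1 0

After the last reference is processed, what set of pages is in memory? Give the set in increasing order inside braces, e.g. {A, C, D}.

9 → miss, frames [9]
1 → miss, frames [9, 1]
6 → miss, frames [9, 1, 6]
1 → hit
6 → hit
0 → miss, frames [9, 1, 6, 0]
9 → hit
0 → hit
5 → miss, frames [9, 1, 6, 0, 5]
8 → miss, evict 9, frames [1, 6, 0, 5, 8]
6 → hit
1 → hit
0 → hit
1 → hit
0 → hit
6 → hit
1 → hit
0 → hit

{0, 1, 5, 6, 8}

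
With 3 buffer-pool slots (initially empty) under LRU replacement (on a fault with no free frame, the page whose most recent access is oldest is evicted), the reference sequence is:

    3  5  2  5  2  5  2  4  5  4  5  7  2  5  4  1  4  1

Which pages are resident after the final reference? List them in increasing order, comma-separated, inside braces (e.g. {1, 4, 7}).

{1, 4, 5}

3: fault, frames (3)
5: fault, frames (3 5)
2: fault, frames (3 5 2)
5: hit
2: hit
5: hit
2: hit
4: fault, evict 3, frames (5 2 4)
5: hit
4: hit
5: hit
7: fault, evict 2, frames (4 5 7)
2: fault, evict 4, frames (5 7 2)
5: hit
4: fault, evict 7, frames (2 5 4)
1: fault, evict 2, frames (5 4 1)
4: hit
1: hit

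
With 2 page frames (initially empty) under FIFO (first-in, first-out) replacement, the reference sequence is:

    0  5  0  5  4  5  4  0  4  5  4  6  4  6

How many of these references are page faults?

0 -> fault, frames (0)
5 -> fault, frames (0 5)
0 -> hit
5 -> hit
4 -> fault, evict 0, frames (5 4)
5 -> hit
4 -> hit
0 -> fault, evict 5, frames (4 0)
4 -> hit
5 -> fault, evict 4, frames (0 5)
4 -> fault, evict 0, frames (5 4)
6 -> fault, evict 5, frames (4 6)
4 -> hit
6 -> hit
Page faults: 7.

7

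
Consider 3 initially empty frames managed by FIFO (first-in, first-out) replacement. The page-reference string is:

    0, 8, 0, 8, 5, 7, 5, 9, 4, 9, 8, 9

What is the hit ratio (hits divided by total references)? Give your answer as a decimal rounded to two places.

0.42

0: miss, frames (0)
8: miss, frames (0 8)
0: hit
8: hit
5: miss, frames (0 8 5)
7: miss, evict 0, frames (8 5 7)
5: hit
9: miss, evict 8, frames (5 7 9)
4: miss, evict 5, frames (7 9 4)
9: hit
8: miss, evict 7, frames (9 4 8)
9: hit
Hits: 5 of 12 references → 5/12 = 0.4167.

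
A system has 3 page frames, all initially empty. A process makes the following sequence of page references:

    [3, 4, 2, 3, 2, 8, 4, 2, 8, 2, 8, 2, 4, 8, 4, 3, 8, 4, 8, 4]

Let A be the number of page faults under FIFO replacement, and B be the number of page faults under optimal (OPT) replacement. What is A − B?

1

Under FIFO: F F F . . F . . . . . . . . . F . F . . → 6 faults.
Under OPT: F F F . . F . . . . . . . . . F . . . . → 5 faults.
A − B = 6 − 5 = 1.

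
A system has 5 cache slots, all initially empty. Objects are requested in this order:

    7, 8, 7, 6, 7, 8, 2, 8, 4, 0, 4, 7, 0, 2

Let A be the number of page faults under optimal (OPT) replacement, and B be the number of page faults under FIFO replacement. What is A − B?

-1

Under OPT: F F . F . . F . F F . . . . → 6 faults.
Under FIFO: F F . F . . F . F F . F . . → 7 faults.
A − B = 6 − 7 = -1.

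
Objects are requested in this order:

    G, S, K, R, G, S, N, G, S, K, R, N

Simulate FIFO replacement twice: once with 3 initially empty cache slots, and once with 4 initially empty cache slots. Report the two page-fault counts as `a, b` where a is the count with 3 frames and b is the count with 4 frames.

3 frames: F F F F F F F . . F F . → 9 faults.
4 frames: F F F F . . F F F F F F → 10 faults.
10 > 9: adding a frame increased faults — Belady's anomaly.

9, 10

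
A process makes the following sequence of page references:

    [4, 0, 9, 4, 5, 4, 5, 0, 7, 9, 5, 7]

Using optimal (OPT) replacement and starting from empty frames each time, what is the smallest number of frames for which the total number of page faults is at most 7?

3

f=1: 12 faults
f=2: 8 faults
f=3: 6 faults
f=4: 5 faults
f=5: 5 faults
Smallest f with faults ≤ 7 is 3.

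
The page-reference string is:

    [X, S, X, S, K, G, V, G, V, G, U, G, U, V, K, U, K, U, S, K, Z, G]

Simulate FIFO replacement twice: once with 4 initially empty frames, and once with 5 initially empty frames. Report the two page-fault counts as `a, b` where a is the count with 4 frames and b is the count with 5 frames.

10, 7

4 frames: F F . . F F F . . . F . . . . . . . F F F F → 10 faults.
5 frames: F F . . F F F . . . F . . . . . . . . . F . → 7 faults.
7 < 10: adding a frame reduced faults, as is typical.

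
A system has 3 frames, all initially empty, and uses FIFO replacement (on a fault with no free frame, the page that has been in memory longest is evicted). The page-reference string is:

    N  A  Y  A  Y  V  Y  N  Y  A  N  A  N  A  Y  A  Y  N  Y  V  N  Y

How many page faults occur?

9

N: fault, frames {N}
A: fault, frames {N,A}
Y: fault, frames {N,A,Y}
A: hit
Y: hit
V: fault, evict N, frames {A,Y,V}
Y: hit
N: fault, evict A, frames {Y,V,N}
Y: hit
A: fault, evict Y, frames {V,N,A}
N: hit
A: hit
N: hit
A: hit
Y: fault, evict V, frames {N,A,Y}
A: hit
Y: hit
N: hit
Y: hit
V: fault, evict N, frames {A,Y,V}
N: fault, evict A, frames {Y,V,N}
Y: hit
Page faults: 9.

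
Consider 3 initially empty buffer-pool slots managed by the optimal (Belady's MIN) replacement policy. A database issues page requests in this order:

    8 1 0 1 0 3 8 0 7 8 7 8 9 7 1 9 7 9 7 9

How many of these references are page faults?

8: fault, frames (8)
1: fault, frames (8 1)
0: fault, frames (8 1 0)
1: hit
0: hit
3: fault, evict 1, frames (8 0 3)
8: hit
0: hit
7: fault, evict 3, frames (8 0 7)
8: hit
7: hit
8: hit
9: fault, evict 0, frames (8 7 9)
7: hit
1: fault, evict 8, frames (7 9 1)
9: hit
7: hit
9: hit
7: hit
9: hit
Page faults: 7.

7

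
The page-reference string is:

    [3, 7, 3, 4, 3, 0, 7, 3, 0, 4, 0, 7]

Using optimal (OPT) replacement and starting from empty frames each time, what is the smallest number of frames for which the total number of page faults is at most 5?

f=1: 12 faults
f=2: 8 faults
f=3: 5 faults
f=4: 4 faults
Smallest f with faults ≤ 5 is 3.

3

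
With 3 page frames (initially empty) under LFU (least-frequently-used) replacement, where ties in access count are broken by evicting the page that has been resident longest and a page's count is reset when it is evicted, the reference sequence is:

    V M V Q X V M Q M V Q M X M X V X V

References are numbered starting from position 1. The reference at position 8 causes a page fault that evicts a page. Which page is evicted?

pos 1: V -> fault, frames {V}
pos 2: M -> fault, frames {V,M}
pos 3: V -> hit
pos 4: Q -> fault, frames {V,M,Q}
pos 5: X -> fault, evict M, frames {V,Q,X}
pos 6: V -> hit
pos 7: M -> fault, evict Q, frames {V,X,M}
pos 8: Q -> fault, evict X, frames {V,M,Q}
At position 8, page X is evicted.

X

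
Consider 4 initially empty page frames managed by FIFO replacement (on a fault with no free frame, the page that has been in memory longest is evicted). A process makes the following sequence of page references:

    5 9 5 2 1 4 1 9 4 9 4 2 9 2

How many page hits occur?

5: fault, frames [5]
9: fault, frames [5, 9]
5: hit
2: fault, frames [5, 9, 2]
1: fault, frames [5, 9, 2, 1]
4: fault, evict 5, frames [9, 2, 1, 4]
1: hit
9: hit
4: hit
9: hit
4: hit
2: hit
9: hit
2: hit
Hits: 9.

9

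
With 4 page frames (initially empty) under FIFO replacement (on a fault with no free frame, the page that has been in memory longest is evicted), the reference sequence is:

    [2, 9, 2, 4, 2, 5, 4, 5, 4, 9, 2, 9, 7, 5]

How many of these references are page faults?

5

2 -> miss, frames (2)
9 -> miss, frames (2 9)
2 -> hit
4 -> miss, frames (2 9 4)
2 -> hit
5 -> miss, frames (2 9 4 5)
4 -> hit
5 -> hit
4 -> hit
9 -> hit
2 -> hit
9 -> hit
7 -> miss, evict 2, frames (9 4 5 7)
5 -> hit
Page faults: 5.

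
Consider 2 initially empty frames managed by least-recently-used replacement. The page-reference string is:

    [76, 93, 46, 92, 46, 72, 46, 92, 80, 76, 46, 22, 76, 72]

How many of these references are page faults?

12

76: miss, frames {76}
93: miss, frames {76,93}
46: miss, evict 76, frames {93,46}
92: miss, evict 93, frames {46,92}
46: hit
72: miss, evict 92, frames {46,72}
46: hit
92: miss, evict 72, frames {46,92}
80: miss, evict 46, frames {92,80}
76: miss, evict 92, frames {80,76}
46: miss, evict 80, frames {76,46}
22: miss, evict 76, frames {46,22}
76: miss, evict 46, frames {22,76}
72: miss, evict 22, frames {76,72}
Page faults: 12.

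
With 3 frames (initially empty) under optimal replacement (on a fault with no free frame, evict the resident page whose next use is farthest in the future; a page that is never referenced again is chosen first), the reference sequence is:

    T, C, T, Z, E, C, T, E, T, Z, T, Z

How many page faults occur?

5

T → miss, frames (T)
C → miss, frames (T C)
T → hit
Z → miss, frames (T C Z)
E → miss, evict Z, frames (T C E)
C → hit
T → hit
E → hit
T → hit
Z → miss, evict E, frames (T C Z)
T → hit
Z → hit
Page faults: 5.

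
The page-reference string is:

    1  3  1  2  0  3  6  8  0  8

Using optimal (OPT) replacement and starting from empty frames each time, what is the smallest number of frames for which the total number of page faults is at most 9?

f=1: 10 faults
f=2: 6 faults
f=3: 6 faults
f=4: 6 faults
f=5: 6 faults
f=6: 6 faults
Smallest f with faults ≤ 9 is 2.

2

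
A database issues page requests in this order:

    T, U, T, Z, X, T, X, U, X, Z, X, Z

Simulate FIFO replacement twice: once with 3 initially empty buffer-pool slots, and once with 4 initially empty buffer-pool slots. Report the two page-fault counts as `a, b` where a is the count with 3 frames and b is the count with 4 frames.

3 frames: F F . F F F . F . F F . → 8 faults.
4 frames: F F . F F . . . . . . . → 4 faults.
4 < 8: adding a frame reduced faults, as is typical.

8, 4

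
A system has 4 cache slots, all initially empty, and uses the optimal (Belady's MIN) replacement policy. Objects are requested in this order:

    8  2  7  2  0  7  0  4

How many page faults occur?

5

8 → fault, frames (8)
2 → fault, frames (8 2)
7 → fault, frames (8 2 7)
2 → hit
0 → fault, frames (8 2 7 0)
7 → hit
0 → hit
4 → fault, evict 0, frames (8 2 7 4)
Page faults: 5.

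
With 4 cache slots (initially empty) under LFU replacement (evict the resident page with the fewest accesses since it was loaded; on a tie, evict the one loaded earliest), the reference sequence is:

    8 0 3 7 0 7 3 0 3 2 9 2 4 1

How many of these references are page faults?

8: miss, frames {8}
0: miss, frames {8,0}
3: miss, frames {8,0,3}
7: miss, frames {8,0,3,7}
0: hit
7: hit
3: hit
0: hit
3: hit
2: miss, evict 8, frames {0,3,7,2}
9: miss, evict 2, frames {0,3,7,9}
2: miss, evict 9, frames {0,3,7,2}
4: miss, evict 2, frames {0,3,7,4}
1: miss, evict 4, frames {0,3,7,1}
Page faults: 9.

9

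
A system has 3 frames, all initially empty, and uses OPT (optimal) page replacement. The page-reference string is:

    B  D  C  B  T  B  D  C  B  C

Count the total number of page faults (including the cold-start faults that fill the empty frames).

5

B → fault, frames {B}
D → fault, frames {B,D}
C → fault, frames {B,D,C}
B → hit
T → fault, evict C, frames {B,D,T}
B → hit
D → hit
C → fault, evict T, frames {B,D,C}
B → hit
C → hit
Page faults: 5.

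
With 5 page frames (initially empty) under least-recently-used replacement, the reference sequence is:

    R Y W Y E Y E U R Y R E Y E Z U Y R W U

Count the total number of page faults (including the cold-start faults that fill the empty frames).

R -> miss, frames {R}
Y -> miss, frames {R,Y}
W -> miss, frames {R,Y,W}
Y -> hit
E -> miss, frames {R,W,Y,E}
Y -> hit
E -> hit
U -> miss, frames {R,W,Y,E,U}
R -> hit
Y -> hit
R -> hit
E -> hit
Y -> hit
E -> hit
Z -> miss, evict W, frames {U,R,Y,E,Z}
U -> hit
Y -> hit
R -> hit
W -> miss, evict E, frames {Z,U,Y,R,W}
U -> hit
Page faults: 7.

7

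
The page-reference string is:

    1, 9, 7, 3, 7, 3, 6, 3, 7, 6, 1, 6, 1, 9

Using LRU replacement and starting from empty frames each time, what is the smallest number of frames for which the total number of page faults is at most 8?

f=1: 14 faults
f=2: 9 faults
f=3: 7 faults
f=4: 7 faults
f=5: 5 faults
Smallest f with faults ≤ 8 is 3.

3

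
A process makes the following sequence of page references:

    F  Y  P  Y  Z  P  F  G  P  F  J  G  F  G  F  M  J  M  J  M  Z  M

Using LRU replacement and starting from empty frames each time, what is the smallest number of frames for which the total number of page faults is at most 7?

f=1: 22 faults
f=2: 15 faults
f=3: 11 faults
f=4: 8 faults
f=5: 8 faults
f=6: 7 faults
f=7: 7 faults
Smallest f with faults ≤ 7 is 6.

6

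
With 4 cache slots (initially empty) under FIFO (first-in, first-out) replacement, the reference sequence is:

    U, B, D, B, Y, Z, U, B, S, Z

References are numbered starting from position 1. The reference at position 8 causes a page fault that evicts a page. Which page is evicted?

pos 1: U: miss, frames (U)
pos 2: B: miss, frames (U B)
pos 3: D: miss, frames (U B D)
pos 4: B: hit
pos 5: Y: miss, frames (U B D Y)
pos 6: Z: miss, evict U, frames (B D Y Z)
pos 7: U: miss, evict B, frames (D Y Z U)
pos 8: B: miss, evict D, frames (Y Z U B)
At position 8, page D is evicted.

D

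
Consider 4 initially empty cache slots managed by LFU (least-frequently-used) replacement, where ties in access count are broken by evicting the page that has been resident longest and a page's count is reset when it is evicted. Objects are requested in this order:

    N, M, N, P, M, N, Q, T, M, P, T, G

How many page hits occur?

N → fault, frames [N]
M → fault, frames [N, M]
N → hit
P → fault, frames [N, M, P]
M → hit
N → hit
Q → fault, frames [N, M, P, Q]
T → fault, evict P, frames [N, M, Q, T]
M → hit
P → fault, evict Q, frames [N, M, T, P]
T → hit
G → fault, evict P, frames [N, M, T, G]
Hits: 5.

5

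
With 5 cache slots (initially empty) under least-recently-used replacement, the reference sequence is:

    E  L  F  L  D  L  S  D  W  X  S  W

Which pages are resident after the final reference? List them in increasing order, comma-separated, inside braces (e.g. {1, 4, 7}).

{D, L, S, W, X}

E → fault, frames (E)
L → fault, frames (E L)
F → fault, frames (E L F)
L → hit
D → fault, frames (E F L D)
L → hit
S → fault, frames (E F D L S)
D → hit
W → fault, evict E, frames (F L S D W)
X → fault, evict F, frames (L S D W X)
S → hit
W → hit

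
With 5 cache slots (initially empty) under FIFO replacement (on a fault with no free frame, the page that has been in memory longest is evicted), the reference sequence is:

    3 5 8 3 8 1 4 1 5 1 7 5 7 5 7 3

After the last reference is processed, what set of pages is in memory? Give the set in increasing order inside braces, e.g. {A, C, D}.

{1, 3, 4, 7, 8}

3 -> fault, frames [3]
5 -> fault, frames [3, 5]
8 -> fault, frames [3, 5, 8]
3 -> hit
8 -> hit
1 -> fault, frames [3, 5, 8, 1]
4 -> fault, frames [3, 5, 8, 1, 4]
1 -> hit
5 -> hit
1 -> hit
7 -> fault, evict 3, frames [5, 8, 1, 4, 7]
5 -> hit
7 -> hit
5 -> hit
7 -> hit
3 -> fault, evict 5, frames [8, 1, 4, 7, 3]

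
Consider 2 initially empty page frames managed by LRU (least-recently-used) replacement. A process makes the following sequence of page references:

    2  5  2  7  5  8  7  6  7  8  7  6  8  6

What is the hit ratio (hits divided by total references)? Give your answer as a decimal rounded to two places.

0.29

2: fault, frames [2]
5: fault, frames [2, 5]
2: hit
7: fault, evict 5, frames [2, 7]
5: fault, evict 2, frames [7, 5]
8: fault, evict 7, frames [5, 8]
7: fault, evict 5, frames [8, 7]
6: fault, evict 8, frames [7, 6]
7: hit
8: fault, evict 6, frames [7, 8]
7: hit
6: fault, evict 8, frames [7, 6]
8: fault, evict 7, frames [6, 8]
6: hit
Hits: 4 of 14 references → 4/14 = 0.2857.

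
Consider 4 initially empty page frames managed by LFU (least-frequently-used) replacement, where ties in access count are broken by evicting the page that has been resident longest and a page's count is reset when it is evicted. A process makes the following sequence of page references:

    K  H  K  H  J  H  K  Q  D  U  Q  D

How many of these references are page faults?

8

K: miss, frames {K}
H: miss, frames {K,H}
K: hit
H: hit
J: miss, frames {K,H,J}
H: hit
K: hit
Q: miss, frames {K,H,J,Q}
D: miss, evict J, frames {K,H,Q,D}
U: miss, evict Q, frames {K,H,D,U}
Q: miss, evict D, frames {K,H,U,Q}
D: miss, evict U, frames {K,H,Q,D}
Page faults: 8.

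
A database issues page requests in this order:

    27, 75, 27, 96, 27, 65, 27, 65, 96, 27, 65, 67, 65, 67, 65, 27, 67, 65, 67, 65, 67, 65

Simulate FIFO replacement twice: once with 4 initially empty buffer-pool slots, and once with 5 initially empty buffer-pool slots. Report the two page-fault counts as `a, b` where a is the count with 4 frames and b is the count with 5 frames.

4 frames: F F . F . F . . . . . F . . . F . . . . . . → 6 faults.
5 frames: F F . F . F . . . . . F . . . . . . . . . . → 5 faults.
5 < 6: adding a frame reduced faults, as is typical.

6, 5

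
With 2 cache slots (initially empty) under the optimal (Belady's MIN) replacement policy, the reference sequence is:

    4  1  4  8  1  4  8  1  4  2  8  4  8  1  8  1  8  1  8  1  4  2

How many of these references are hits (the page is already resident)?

12

4 -> miss, frames (4)
1 -> miss, frames (4 1)
4 -> hit
8 -> miss, evict 4, frames (1 8)
1 -> hit
4 -> miss, evict 1, frames (8 4)
8 -> hit
1 -> miss, evict 8, frames (4 1)
4 -> hit
2 -> miss, evict 1, frames (4 2)
8 -> miss, evict 2, frames (4 8)
4 -> hit
8 -> hit
1 -> miss, evict 4, frames (8 1)
8 -> hit
1 -> hit
8 -> hit
1 -> hit
8 -> hit
1 -> hit
4 -> miss, evict 1, frames (8 4)
2 -> miss, evict 4, frames (8 2)
Hits: 12.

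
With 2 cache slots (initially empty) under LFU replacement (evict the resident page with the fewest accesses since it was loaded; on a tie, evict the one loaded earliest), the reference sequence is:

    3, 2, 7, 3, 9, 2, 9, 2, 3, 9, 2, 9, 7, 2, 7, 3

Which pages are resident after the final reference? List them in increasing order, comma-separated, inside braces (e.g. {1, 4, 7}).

{2, 3}

3: fault, frames [3]
2: fault, frames [3, 2]
7: fault, evict 3, frames [2, 7]
3: fault, evict 2, frames [7, 3]
9: fault, evict 7, frames [3, 9]
2: fault, evict 3, frames [9, 2]
9: hit
2: hit
3: fault, evict 9, frames [2, 3]
9: fault, evict 3, frames [2, 9]
2: hit
9: hit
7: fault, evict 9, frames [2, 7]
2: hit
7: hit
3: fault, evict 7, frames [2, 3]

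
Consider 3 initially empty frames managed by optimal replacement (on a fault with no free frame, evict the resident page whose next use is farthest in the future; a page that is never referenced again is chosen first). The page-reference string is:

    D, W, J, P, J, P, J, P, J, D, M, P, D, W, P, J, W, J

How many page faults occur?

7

D → miss, frames {D}
W → miss, frames {D,W}
J → miss, frames {D,W,J}
P → miss, evict W, frames {D,J,P}
J → hit
P → hit
J → hit
P → hit
J → hit
D → hit
M → miss, evict J, frames {D,P,M}
P → hit
D → hit
W → miss, evict M, frames {D,P,W}
P → hit
J → miss, evict P, frames {D,W,J}
W → hit
J → hit
Page faults: 7.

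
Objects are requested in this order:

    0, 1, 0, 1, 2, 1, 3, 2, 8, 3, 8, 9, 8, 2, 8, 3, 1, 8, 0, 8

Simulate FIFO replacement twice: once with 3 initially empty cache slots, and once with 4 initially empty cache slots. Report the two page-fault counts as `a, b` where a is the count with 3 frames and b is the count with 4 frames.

3 frames: F F . . F . F . F . . F . F . F F F F . → 11 faults.
4 frames: F F . . F . F . F . . F . . . . F . F . → 8 faults.
8 < 11: adding a frame reduced faults, as is typical.

11, 8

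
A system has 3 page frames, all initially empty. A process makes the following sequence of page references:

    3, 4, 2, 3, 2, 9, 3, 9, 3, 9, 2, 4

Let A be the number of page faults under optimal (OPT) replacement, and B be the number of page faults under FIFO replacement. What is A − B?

Under OPT: F F F . . F . . . . . F → 5 faults.
Under FIFO: F F F . . F F . . . . F → 6 faults.
A − B = 5 − 6 = -1.

-1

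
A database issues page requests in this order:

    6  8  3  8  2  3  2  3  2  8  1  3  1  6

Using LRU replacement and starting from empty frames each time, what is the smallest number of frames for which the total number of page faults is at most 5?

f=1: 14 faults
f=2: 9 faults
f=3: 7 faults
f=4: 6 faults
f=5: 5 faults
Smallest f with faults ≤ 5 is 5.

5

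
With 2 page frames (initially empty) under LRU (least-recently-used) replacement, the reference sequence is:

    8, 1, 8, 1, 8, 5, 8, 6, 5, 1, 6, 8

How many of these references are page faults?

8

8: fault, frames (8)
1: fault, frames (8 1)
8: hit
1: hit
8: hit
5: fault, evict 1, frames (8 5)
8: hit
6: fault, evict 5, frames (8 6)
5: fault, evict 8, frames (6 5)
1: fault, evict 6, frames (5 1)
6: fault, evict 5, frames (1 6)
8: fault, evict 1, frames (6 8)
Page faults: 8.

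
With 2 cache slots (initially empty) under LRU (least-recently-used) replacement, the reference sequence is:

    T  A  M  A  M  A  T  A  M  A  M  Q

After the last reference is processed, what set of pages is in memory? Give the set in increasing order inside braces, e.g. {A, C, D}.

T: fault, frames {T}
A: fault, frames {T,A}
M: fault, evict T, frames {A,M}
A: hit
M: hit
A: hit
T: fault, evict M, frames {A,T}
A: hit
M: fault, evict T, frames {A,M}
A: hit
M: hit
Q: fault, evict A, frames {M,Q}

{M, Q}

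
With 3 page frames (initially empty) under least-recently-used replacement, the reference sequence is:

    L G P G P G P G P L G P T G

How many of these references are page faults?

L: miss, frames [L]
G: miss, frames [L, G]
P: miss, frames [L, G, P]
G: hit
P: hit
G: hit
P: hit
G: hit
P: hit
L: hit
G: hit
P: hit
T: miss, evict L, frames [G, P, T]
G: hit
Page faults: 4.

4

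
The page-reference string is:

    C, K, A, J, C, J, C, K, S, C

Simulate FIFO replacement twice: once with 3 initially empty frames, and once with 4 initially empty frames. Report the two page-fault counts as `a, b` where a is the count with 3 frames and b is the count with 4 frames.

3 frames: F F F F F . . F F . → 7 faults.
4 frames: F F F F . . . . F F → 6 faults.
6 < 7: adding a frame reduced faults, as is typical.

7, 6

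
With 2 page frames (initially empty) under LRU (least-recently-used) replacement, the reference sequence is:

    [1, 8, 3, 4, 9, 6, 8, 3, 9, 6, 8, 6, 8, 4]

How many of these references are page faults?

1: miss, frames [1]
8: miss, frames [1, 8]
3: miss, evict 1, frames [8, 3]
4: miss, evict 8, frames [3, 4]
9: miss, evict 3, frames [4, 9]
6: miss, evict 4, frames [9, 6]
8: miss, evict 9, frames [6, 8]
3: miss, evict 6, frames [8, 3]
9: miss, evict 8, frames [3, 9]
6: miss, evict 3, frames [9, 6]
8: miss, evict 9, frames [6, 8]
6: hit
8: hit
4: miss, evict 6, frames [8, 4]
Page faults: 12.

12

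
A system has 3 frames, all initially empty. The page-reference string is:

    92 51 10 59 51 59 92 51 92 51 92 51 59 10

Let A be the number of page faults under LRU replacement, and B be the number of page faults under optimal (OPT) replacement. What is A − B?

Under LRU: F F F F . . F . . . . . . F → 6 faults.
Under OPT: F F F F . . . . . . . . . F → 5 faults.
A − B = 6 − 5 = 1.

1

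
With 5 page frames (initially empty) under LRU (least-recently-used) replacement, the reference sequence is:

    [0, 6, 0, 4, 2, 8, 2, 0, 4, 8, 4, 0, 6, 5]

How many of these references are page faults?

6

0: miss, frames [0]
6: miss, frames [0, 6]
0: hit
4: miss, frames [6, 0, 4]
2: miss, frames [6, 0, 4, 2]
8: miss, frames [6, 0, 4, 2, 8]
2: hit
0: hit
4: hit
8: hit
4: hit
0: hit
6: hit
5: miss, evict 2, frames [8, 4, 0, 6, 5]
Page faults: 6.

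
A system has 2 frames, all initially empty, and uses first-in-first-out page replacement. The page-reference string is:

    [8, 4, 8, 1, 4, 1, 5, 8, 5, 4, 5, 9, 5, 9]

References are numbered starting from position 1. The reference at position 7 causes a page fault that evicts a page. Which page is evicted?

pos 1: 8 → miss, frames [8]
pos 2: 4 → miss, frames [8, 4]
pos 3: 8 → hit
pos 4: 1 → miss, evict 8, frames [4, 1]
pos 5: 4 → hit
pos 6: 1 → hit
pos 7: 5 → miss, evict 4, frames [1, 5]
At position 7, page 4 is evicted.

4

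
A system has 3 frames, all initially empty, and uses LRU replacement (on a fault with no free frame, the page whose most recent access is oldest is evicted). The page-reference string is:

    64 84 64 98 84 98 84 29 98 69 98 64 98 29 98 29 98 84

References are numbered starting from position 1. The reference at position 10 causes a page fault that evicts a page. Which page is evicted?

84

pos 1: 64 → fault, frames [64]
pos 2: 84 → fault, frames [64, 84]
pos 3: 64 → hit
pos 4: 98 → fault, frames [84, 64, 98]
pos 5: 84 → hit
pos 6: 98 → hit
pos 7: 84 → hit
pos 8: 29 → fault, evict 64, frames [98, 84, 29]
pos 9: 98 → hit
pos 10: 69 → fault, evict 84, frames [29, 98, 69]
At position 10, page 84 is evicted.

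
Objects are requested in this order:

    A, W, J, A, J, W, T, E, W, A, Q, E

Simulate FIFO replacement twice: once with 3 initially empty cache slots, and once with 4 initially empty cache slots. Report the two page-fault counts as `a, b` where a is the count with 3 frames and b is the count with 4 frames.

3 frames: F F F . . . F F F F F F → 9 faults.
4 frames: F F F . . . F F . F F . → 7 faults.
7 < 9: adding a frame reduced faults, as is typical.

9, 7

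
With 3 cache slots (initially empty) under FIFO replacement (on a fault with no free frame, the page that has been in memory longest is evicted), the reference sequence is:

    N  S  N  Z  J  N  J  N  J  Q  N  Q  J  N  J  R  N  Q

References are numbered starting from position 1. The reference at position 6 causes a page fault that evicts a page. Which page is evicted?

pos 1: N → fault, frames [N]
pos 2: S → fault, frames [N, S]
pos 3: N → hit
pos 4: Z → fault, frames [N, S, Z]
pos 5: J → fault, evict N, frames [S, Z, J]
pos 6: N → fault, evict S, frames [Z, J, N]
At position 6, page S is evicted.

S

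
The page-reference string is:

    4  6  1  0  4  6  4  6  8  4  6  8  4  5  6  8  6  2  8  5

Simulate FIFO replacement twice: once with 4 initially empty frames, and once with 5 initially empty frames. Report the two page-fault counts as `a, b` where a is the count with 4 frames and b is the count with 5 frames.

10, 7

4 frames: F F F F . . . . F F F . . F . . . F F . → 10 faults.
5 frames: F F F F . . . . F . . . . F . . . F . . → 7 faults.
7 < 10: adding a frame reduced faults, as is typical.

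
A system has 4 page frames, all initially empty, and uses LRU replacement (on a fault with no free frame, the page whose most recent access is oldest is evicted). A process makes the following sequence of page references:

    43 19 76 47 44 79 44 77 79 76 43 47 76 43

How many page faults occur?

10

43 -> fault, frames {43}
19 -> fault, frames {43,19}
76 -> fault, frames {43,19,76}
47 -> fault, frames {43,19,76,47}
44 -> fault, evict 43, frames {19,76,47,44}
79 -> fault, evict 19, frames {76,47,44,79}
44 -> hit
77 -> fault, evict 76, frames {47,79,44,77}
79 -> hit
76 -> fault, evict 47, frames {44,77,79,76}
43 -> fault, evict 44, frames {77,79,76,43}
47 -> fault, evict 77, frames {79,76,43,47}
76 -> hit
43 -> hit
Page faults: 10.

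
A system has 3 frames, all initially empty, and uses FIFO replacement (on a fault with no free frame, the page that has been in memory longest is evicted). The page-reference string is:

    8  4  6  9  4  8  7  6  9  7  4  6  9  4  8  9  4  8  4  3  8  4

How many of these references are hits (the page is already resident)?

8: miss, frames {8}
4: miss, frames {8,4}
6: miss, frames {8,4,6}
9: miss, evict 8, frames {4,6,9}
4: hit
8: miss, evict 4, frames {6,9,8}
7: miss, evict 6, frames {9,8,7}
6: miss, evict 9, frames {8,7,6}
9: miss, evict 8, frames {7,6,9}
7: hit
4: miss, evict 7, frames {6,9,4}
6: hit
9: hit
4: hit
8: miss, evict 6, frames {9,4,8}
9: hit
4: hit
8: hit
4: hit
3: miss, evict 9, frames {4,8,3}
8: hit
4: hit
Hits: 11.

11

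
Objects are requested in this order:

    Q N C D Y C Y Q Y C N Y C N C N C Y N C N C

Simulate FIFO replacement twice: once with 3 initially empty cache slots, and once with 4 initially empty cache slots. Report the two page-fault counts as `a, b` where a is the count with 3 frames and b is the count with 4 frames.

3 frames: F F F F F . . F . F F F . . . . . . . . . . → 9 faults.
4 frames: F F F F F . . F . . F . F . . . . . . . . . → 8 faults.
8 < 9: adding a frame reduced faults, as is typical.

9, 8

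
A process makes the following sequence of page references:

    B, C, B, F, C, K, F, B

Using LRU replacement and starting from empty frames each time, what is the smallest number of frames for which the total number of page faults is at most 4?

f=1: 8 faults
f=2: 7 faults
f=3: 5 faults
f=4: 4 faults
Smallest f with faults ≤ 4 is 4.

4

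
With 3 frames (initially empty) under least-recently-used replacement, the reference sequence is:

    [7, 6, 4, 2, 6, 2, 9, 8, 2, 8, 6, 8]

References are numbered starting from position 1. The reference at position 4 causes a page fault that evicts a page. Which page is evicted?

pos 1: 7: fault, frames [7]
pos 2: 6: fault, frames [7, 6]
pos 3: 4: fault, frames [7, 6, 4]
pos 4: 2: fault, evict 7, frames [6, 4, 2]
At position 4, page 7 is evicted.

7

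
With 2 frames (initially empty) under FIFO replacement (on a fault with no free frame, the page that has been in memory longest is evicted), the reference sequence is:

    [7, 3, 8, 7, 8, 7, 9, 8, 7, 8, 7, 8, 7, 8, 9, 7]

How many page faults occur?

8

7 → miss, frames (7)
3 → miss, frames (7 3)
8 → miss, evict 7, frames (3 8)
7 → miss, evict 3, frames (8 7)
8 → hit
7 → hit
9 → miss, evict 8, frames (7 9)
8 → miss, evict 7, frames (9 8)
7 → miss, evict 9, frames (8 7)
8 → hit
7 → hit
8 → hit
7 → hit
8 → hit
9 → miss, evict 8, frames (7 9)
7 → hit
Page faults: 8.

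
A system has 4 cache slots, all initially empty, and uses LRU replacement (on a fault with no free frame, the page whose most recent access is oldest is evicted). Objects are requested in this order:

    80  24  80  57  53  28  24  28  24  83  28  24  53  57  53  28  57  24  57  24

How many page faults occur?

80 -> fault, frames [80]
24 -> fault, frames [80, 24]
80 -> hit
57 -> fault, frames [24, 80, 57]
53 -> fault, frames [24, 80, 57, 53]
28 -> fault, evict 24, frames [80, 57, 53, 28]
24 -> fault, evict 80, frames [57, 53, 28, 24]
28 -> hit
24 -> hit
83 -> fault, evict 57, frames [53, 28, 24, 83]
28 -> hit
24 -> hit
53 -> hit
57 -> fault, evict 83, frames [28, 24, 53, 57]
53 -> hit
28 -> hit
57 -> hit
24 -> hit
57 -> hit
24 -> hit
Page faults: 8.

8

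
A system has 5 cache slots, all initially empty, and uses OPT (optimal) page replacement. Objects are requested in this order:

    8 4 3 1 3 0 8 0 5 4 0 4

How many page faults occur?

8 -> miss, frames [8]
4 -> miss, frames [8, 4]
3 -> miss, frames [8, 4, 3]
1 -> miss, frames [8, 4, 3, 1]
3 -> hit
0 -> miss, frames [8, 4, 3, 1, 0]
8 -> hit
0 -> hit
5 -> miss, evict 1, frames [8, 4, 3, 0, 5]
4 -> hit
0 -> hit
4 -> hit
Page faults: 6.

6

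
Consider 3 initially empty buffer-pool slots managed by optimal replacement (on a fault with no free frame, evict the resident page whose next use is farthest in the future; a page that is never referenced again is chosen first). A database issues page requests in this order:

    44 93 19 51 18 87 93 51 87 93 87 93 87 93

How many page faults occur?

6

44 → miss, frames [44]
93 → miss, frames [44, 93]
19 → miss, frames [44, 93, 19]
51 → miss, evict 19, frames [44, 93, 51]
18 → miss, evict 44, frames [93, 51, 18]
87 → miss, evict 18, frames [93, 51, 87]
93 → hit
51 → hit
87 → hit
93 → hit
87 → hit
93 → hit
87 → hit
93 → hit
Page faults: 6.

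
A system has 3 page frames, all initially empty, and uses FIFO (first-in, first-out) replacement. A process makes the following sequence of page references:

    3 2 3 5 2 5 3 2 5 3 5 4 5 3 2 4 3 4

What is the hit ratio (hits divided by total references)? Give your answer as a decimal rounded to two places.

0.67

3: miss, frames (3)
2: miss, frames (3 2)
3: hit
5: miss, frames (3 2 5)
2: hit
5: hit
3: hit
2: hit
5: hit
3: hit
5: hit
4: miss, evict 3, frames (2 5 4)
5: hit
3: miss, evict 2, frames (5 4 3)
2: miss, evict 5, frames (4 3 2)
4: hit
3: hit
4: hit
Hits: 12 of 18 references → 12/18 = 0.6667.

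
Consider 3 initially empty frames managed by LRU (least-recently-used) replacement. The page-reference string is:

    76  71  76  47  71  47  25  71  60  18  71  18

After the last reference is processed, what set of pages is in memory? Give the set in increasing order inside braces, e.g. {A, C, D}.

76: miss, frames [76]
71: miss, frames [76, 71]
76: hit
47: miss, frames [71, 76, 47]
71: hit
47: hit
25: miss, evict 76, frames [71, 47, 25]
71: hit
60: miss, evict 47, frames [25, 71, 60]
18: miss, evict 25, frames [71, 60, 18]
71: hit
18: hit

{18, 60, 71}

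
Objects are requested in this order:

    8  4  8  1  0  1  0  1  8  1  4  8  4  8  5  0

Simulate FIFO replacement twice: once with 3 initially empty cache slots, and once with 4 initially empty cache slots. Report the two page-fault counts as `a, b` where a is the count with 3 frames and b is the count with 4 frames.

3 frames: F F . F F . . . F . F . . . F F → 8 faults.
4 frames: F F . F F . . . . . . . . . F . → 5 faults.
5 < 8: adding a frame reduced faults, as is typical.

8, 5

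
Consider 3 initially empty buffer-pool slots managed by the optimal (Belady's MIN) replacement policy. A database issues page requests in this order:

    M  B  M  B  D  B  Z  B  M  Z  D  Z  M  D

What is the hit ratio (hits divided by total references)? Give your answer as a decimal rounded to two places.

M: fault, frames {M}
B: fault, frames {M,B}
M: hit
B: hit
D: fault, frames {M,B,D}
B: hit
Z: fault, evict D, frames {M,B,Z}
B: hit
M: hit
Z: hit
D: fault, evict B, frames {M,Z,D}
Z: hit
M: hit
D: hit
Hits: 9 of 14 references → 9/14 = 0.6429.

0.64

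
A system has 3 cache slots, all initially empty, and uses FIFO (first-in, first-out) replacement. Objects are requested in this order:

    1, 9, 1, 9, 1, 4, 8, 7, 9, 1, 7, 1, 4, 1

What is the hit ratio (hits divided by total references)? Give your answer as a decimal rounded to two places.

0.43

1: miss, frames [1]
9: miss, frames [1, 9]
1: hit
9: hit
1: hit
4: miss, frames [1, 9, 4]
8: miss, evict 1, frames [9, 4, 8]
7: miss, evict 9, frames [4, 8, 7]
9: miss, evict 4, frames [8, 7, 9]
1: miss, evict 8, frames [7, 9, 1]
7: hit
1: hit
4: miss, evict 7, frames [9, 1, 4]
1: hit
Hits: 6 of 14 references → 6/14 = 0.4286.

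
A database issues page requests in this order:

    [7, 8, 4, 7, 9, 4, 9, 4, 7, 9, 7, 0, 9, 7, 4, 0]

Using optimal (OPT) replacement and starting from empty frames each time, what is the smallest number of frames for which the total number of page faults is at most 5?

f=1: 16 faults
f=2: 8 faults
f=3: 6 faults
f=4: 5 faults
f=5: 5 faults
Smallest f with faults ≤ 5 is 4.

4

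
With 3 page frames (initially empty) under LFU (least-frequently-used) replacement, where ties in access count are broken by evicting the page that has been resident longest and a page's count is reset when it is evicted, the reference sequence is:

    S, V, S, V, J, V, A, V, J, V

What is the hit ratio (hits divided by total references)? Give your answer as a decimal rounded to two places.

S -> fault, frames [S]
V -> fault, frames [S, V]
S -> hit
V -> hit
J -> fault, frames [S, V, J]
V -> hit
A -> fault, evict J, frames [S, V, A]
V -> hit
J -> fault, evict A, frames [S, V, J]
V -> hit
Hits: 5 of 10 references → 5/10 = 0.5000.

0.50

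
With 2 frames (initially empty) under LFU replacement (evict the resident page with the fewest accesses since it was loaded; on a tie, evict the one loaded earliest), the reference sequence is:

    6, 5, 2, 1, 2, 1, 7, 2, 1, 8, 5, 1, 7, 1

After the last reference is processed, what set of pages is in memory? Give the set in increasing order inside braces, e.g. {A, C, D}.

6 → fault, frames [6]
5 → fault, frames [6, 5]
2 → fault, evict 6, frames [5, 2]
1 → fault, evict 5, frames [2, 1]
2 → hit
1 → hit
7 → fault, evict 2, frames [1, 7]
2 → fault, evict 7, frames [1, 2]
1 → hit
8 → fault, evict 2, frames [1, 8]
5 → fault, evict 8, frames [1, 5]
1 → hit
7 → fault, evict 5, frames [1, 7]
1 → hit

{1, 7}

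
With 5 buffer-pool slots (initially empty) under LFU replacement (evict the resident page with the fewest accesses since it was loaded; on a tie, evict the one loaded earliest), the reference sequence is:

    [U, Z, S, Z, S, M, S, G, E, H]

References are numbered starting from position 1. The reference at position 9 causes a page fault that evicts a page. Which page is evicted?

pos 1: U: miss, frames [U]
pos 2: Z: miss, frames [U, Z]
pos 3: S: miss, frames [U, Z, S]
pos 4: Z: hit
pos 5: S: hit
pos 6: M: miss, frames [U, Z, S, M]
pos 7: S: hit
pos 8: G: miss, frames [U, Z, S, M, G]
pos 9: E: miss, evict U, frames [Z, S, M, G, E]
At position 9, page U is evicted.

U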